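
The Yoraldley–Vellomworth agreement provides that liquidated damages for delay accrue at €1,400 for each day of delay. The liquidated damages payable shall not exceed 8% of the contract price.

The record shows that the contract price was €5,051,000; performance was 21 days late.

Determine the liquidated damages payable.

Per-day damages: 21 × €1,400 = €29,400
Cap: 8% of €5,051,000 = €404,080
Cap at €404,080: €29,400 is within the cap, no reduction.

€29,400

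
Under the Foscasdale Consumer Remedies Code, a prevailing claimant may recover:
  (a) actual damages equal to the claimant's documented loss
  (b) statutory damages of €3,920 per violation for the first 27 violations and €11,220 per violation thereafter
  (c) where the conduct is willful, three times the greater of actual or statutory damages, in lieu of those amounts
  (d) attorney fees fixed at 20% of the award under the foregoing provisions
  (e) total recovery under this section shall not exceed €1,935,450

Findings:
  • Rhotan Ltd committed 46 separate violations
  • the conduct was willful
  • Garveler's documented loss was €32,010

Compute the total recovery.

First 27 violations: 27 × €3,920 = €105,840
Remaining violations: (46 − 27) × €11,220 = €213,180
Statutory damages: €105,840 + €213,180 = €319,020
Greater of actual damages (€32,010) or statutory damages (€319,020): €319,020
Trebled: 3 × €319,020 = €957,060
Attorney fees: 20% of €957,060 = €191,412
Total before cap: €957,060 + €191,412 = €1,148,472
Cap at €1,935,450: €1,148,472 is within the cap, no reduction.

€1,148,472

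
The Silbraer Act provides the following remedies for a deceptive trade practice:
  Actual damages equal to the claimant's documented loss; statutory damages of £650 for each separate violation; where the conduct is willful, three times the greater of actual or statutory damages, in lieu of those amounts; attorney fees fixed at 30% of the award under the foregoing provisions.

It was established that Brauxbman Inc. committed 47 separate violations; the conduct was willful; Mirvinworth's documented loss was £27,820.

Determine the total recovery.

Statutory damages: 47 × £650 = £30,550
Greater of actual damages (£27,820) or statutory damages (£30,550): £30,550
Trebled: 3 × £30,550 = £91,650
Attorney fees: 30% of £91,650 = £27,495
Total recovery: £91,650 + £27,495 = £119,145

£119,145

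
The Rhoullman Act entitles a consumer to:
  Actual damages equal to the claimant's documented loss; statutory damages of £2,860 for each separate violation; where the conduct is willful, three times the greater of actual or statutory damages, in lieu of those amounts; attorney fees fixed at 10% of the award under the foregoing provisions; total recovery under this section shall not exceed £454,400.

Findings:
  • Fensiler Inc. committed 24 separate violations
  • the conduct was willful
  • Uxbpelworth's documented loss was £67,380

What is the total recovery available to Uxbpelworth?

£226,512

Statutory damages: 24 × £2,860 = £68,640
Greater of actual damages (£67,380) or statutory damages (£68,640): £68,640
Trebled: 3 × £68,640 = £205,920
Attorney fees: 10% of £205,920 = £20,592
Total before cap: £205,920 + £20,592 = £226,512
Cap at £454,400: £226,512 is within the cap, no reduction.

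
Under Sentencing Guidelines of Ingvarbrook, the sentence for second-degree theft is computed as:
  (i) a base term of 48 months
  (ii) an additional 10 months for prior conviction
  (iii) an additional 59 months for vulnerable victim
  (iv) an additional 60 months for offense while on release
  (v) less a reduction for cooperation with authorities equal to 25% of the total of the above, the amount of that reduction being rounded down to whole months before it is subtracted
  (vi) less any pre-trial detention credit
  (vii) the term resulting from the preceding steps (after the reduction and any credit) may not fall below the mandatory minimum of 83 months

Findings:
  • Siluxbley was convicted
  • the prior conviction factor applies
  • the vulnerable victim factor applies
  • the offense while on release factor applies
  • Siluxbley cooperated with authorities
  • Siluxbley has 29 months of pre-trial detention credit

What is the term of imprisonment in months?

Prior conviction enhancement: +10 months
Vulnerable victim enhancement: +59 months
Offense while on release enhancement: +60 months
Adjusted term: 48 months + 10 months + 59 months + 60 months = 177 months
Cooperation with authorities reduction: 25% of 177 months = 44 months (rounded down)
After reduction: 177 − 44 = 133 months
Less pre-trial detention credit: 133 months − 29 months = 104 months
Minimum 83 months: 104 months meets the minimum, no increase.

104 months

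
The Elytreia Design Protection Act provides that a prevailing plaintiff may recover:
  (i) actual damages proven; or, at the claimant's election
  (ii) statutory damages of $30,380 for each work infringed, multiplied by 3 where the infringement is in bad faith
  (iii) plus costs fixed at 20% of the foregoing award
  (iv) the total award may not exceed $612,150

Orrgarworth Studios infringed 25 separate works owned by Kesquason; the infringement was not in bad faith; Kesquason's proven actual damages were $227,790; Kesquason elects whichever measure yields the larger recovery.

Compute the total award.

Statutory damages: 25 × $30,380 = $759,500
Infringement not in bad faith: no ×3 enhancement.
Greater of actual damages ($227,790) or statutory damages ($759,500): $759,500
Costs: 20% of $759,500 = $151,900
Award plus costs: $759,500 + $151,900 = $911,400
Cap at $612,150: $911,400 exceeds the cap → $612,150

$612,150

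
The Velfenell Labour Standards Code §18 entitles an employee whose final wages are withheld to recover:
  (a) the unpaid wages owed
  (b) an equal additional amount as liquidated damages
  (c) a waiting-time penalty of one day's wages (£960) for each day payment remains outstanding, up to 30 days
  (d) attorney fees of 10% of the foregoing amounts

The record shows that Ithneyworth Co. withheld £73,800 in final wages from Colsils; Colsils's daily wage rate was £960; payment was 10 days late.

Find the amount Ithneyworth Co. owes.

£172,920

Liquidated damages (equal amount): £73,800
Penalty days: min(10, 30) = 10
Waiting-time penalty: 10 × £960 = £9,600
Subtotal: £73,800 + £73,800 + £9,600 = £157,200
Attorney fees: 10% of £157,200 = £15,720
Total award: £157,200 + £15,720 = £172,920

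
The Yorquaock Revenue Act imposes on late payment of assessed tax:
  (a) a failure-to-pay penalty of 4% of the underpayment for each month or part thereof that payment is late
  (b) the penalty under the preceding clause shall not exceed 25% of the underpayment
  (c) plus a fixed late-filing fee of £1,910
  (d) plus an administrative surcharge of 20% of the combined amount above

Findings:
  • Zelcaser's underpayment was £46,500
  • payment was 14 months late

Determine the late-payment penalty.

£16,242

Accrued rate: 4% × 14 = 56%, capped at 25% → 25%
Failure-to-pay penalty: 25% of £46,500 = £11,625
Penalty before surcharge: £11,625 + £1,910 = £13,535
Administrative surcharge: 20% of £13,535 = £2,707
Total penalty: £13,535 + £2,707 = £16,242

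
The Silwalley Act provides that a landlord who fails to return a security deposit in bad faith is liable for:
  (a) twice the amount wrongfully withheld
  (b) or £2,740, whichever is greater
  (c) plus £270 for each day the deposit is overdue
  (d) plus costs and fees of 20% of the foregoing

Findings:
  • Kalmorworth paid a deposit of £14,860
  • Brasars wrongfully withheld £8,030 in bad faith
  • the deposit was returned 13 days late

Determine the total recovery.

Doubled: 2 × £8,030 = £16,060
Minimum £2,740: £16,060 meets the minimum, no increase.
Late-return penalty: 13 × £270 = £3,510
Damages plus late penalty: £16,060 + £3,510 = £19,570
Costs and fees: 20% of £19,570 = £3,914
Total recovery: £19,570 + £3,914 = £23,484

£23,484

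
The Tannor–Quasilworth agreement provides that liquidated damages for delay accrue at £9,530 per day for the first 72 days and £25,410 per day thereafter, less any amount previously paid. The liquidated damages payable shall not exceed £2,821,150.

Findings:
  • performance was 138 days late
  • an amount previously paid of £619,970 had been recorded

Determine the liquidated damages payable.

£1,743,250

First 72 days: 72 × £9,530 = £686,160
Remaining days: (138 − 72) × £25,410 = £1,677,060
Accrued per-day damages: £686,160 + £1,677,060 = £2,363,220
Less amount previously paid: £2,363,220 − £619,970 = £1,743,250
Cap at £2,821,150: £1,743,250 is within the cap, no reduction.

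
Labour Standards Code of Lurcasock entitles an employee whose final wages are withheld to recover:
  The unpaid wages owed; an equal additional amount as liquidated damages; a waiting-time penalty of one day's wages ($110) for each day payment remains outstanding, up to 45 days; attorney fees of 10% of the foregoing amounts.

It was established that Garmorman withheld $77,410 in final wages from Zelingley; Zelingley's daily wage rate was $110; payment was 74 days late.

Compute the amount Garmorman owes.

$175,747

Liquidated damages (equal amount): $77,410
Penalty days: min(74, 45) = 45
Waiting-time penalty: 45 × $110 = $4,950
Subtotal: $77,410 + $77,410 + $4,950 = $159,770
Attorney fees: 10% of $159,770 = $15,977
Total award: $159,770 + $15,977 = $175,747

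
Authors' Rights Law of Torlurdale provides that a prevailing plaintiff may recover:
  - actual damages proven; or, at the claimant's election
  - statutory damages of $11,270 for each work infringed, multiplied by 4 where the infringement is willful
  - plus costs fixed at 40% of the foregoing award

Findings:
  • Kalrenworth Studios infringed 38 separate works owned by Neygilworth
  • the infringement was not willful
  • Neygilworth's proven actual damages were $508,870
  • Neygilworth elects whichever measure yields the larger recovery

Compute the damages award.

$712,418

Statutory damages: 38 × $11,270 = $428,260
Infringement not willful: no ×4 enhancement.
Greater of actual damages ($508,870) or statutory damages ($428,260): $508,870
Costs: 40% of $508,870 = $203,548
Award plus costs: $508,870 + $203,548 = $712,418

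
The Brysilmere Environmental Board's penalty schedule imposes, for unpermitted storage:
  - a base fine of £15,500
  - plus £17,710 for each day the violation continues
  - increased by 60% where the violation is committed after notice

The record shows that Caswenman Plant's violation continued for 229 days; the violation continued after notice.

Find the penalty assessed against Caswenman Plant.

Per-day component: 229 × £17,710 = £4,055,590
Base plus per-day: £15,500 + £4,055,590 = £4,071,090
Enhancement: 60% of £4,071,090 = £2,442,654
Enhanced fine: £4,071,090 + £2,442,654 = £6,513,744

£6,513,744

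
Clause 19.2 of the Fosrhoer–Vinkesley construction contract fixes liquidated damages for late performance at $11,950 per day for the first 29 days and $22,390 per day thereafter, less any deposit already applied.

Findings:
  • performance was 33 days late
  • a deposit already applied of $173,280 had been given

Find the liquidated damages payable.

First 29 days: 29 × $11,950 = $346,550
Remaining days: (33 − 29) × $22,390 = $89,560
Accrued per-day damages: $346,550 + $89,560 = $436,110
Less deposit already applied: $436,110 − $173,280 = $262,830

Liquidated damages: $262,830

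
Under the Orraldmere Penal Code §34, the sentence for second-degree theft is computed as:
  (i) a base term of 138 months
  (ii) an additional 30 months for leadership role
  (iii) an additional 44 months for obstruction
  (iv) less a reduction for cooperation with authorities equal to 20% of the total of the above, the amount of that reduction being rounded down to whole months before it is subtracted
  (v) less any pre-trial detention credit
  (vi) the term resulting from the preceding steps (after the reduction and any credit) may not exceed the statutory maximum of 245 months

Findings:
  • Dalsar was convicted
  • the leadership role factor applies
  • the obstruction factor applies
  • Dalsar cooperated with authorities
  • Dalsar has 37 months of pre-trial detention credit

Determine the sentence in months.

Leadership role enhancement: +30 months
Obstruction enhancement: +44 months
Adjusted term: 138 months + 30 months + 44 months = 212 months
Cooperation with authorities reduction: 20% of 212 months = 42 months (rounded down)
After reduction: 212 − 42 = 170 months
Less pre-trial detention credit: 170 months − 37 months = 133 months
Cap at 245 months: 133 months is within the cap, no reduction.

133 months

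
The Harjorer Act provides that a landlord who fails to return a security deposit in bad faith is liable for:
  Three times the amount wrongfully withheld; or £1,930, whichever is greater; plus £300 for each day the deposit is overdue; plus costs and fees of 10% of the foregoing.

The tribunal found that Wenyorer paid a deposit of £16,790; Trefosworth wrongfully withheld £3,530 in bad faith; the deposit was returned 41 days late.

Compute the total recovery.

£25,179

Trebled: 3 × £3,530 = £10,590
Minimum £1,930: £10,590 meets the minimum, no increase.
Late-return penalty: 41 × £300 = £12,300
Damages plus late penalty: £10,590 + £12,300 = £22,890
Costs and fees: 10% of £22,890 = £2,289
Total recovery: £22,890 + £2,289 = £25,179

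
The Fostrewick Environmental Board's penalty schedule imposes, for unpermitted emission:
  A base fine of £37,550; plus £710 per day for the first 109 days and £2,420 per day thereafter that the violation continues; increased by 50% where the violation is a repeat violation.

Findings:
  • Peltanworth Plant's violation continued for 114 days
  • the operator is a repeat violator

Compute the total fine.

First 109 days: 109 × £710 = £77,390
Remaining days: (114 − 109) × £2,420 = £12,100
Per-day component: £77,390 + £12,100 = £89,490
Base plus per-day: £37,550 + £89,490 = £127,040
Enhancement: 50% of £127,040 = £63,520
Enhanced fine: £127,040 + £63,520 = £190,560

£190,560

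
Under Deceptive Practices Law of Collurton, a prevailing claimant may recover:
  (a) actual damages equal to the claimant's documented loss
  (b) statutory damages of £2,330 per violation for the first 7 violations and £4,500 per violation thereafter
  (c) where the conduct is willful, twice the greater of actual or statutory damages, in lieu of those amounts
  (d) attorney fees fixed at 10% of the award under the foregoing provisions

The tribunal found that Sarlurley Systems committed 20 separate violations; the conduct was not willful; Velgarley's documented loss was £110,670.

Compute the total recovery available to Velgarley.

£204,028

First 7 violations: 7 × £2,330 = £16,310
Remaining violations: (20 − 7) × £4,500 = £58,500
Statutory damages: £16,310 + £58,500 = £74,810
Conduct not willful: the in-lieu enhancement does not apply.
Actual plus statutory damages: £110,670 + £74,810 = £185,480
Attorney fees: 10% of £185,480 = £18,548
Total recovery: £185,480 + £18,548 = £204,028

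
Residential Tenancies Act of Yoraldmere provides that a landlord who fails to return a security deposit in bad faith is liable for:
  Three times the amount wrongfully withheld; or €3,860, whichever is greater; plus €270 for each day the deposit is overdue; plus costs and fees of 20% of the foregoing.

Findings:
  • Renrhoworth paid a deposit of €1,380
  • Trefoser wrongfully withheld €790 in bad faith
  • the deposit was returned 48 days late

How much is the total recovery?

Trebled: 3 × €790 = €2,370
Minimum €3,860: €2,370 is below the minimum → €3,860
Late-return penalty: 48 × €270 = €12,960
Damages plus late penalty: €3,860 + €12,960 = €16,820
Costs and fees: 20% of €16,820 = €3,364
Total recovery: €16,820 + €3,364 = €20,184

Recovery: €20,184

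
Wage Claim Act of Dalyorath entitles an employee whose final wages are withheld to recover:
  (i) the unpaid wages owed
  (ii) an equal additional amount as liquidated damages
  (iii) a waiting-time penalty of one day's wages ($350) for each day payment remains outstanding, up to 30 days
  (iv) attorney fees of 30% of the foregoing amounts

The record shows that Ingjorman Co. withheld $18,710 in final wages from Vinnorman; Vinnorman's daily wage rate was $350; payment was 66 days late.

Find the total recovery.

Total award: $62,296

Liquidated damages (equal amount): $18,710
Penalty days: min(66, 30) = 30
Waiting-time penalty: 30 × $350 = $10,500
Subtotal: $18,710 + $18,710 + $10,500 = $47,920
Attorney fees: 30% of $47,920 = $14,376
Total award: $47,920 + $14,376 = $62,296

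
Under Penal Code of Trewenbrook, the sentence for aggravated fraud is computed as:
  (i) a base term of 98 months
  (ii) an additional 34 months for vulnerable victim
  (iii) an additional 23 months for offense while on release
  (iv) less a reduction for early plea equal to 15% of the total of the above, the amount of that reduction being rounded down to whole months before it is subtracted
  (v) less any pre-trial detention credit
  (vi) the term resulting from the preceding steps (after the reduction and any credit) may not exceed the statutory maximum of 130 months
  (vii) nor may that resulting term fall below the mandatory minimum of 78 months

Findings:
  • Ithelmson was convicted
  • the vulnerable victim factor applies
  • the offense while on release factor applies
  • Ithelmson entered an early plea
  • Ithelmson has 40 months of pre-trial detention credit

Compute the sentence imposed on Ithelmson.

Vulnerable victim enhancement: +34 months
Offense while on release enhancement: +23 months
Adjusted term: 98 months + 34 months + 23 months = 155 months
Early plea reduction: 15% of 155 months = 23 months (rounded down)
After reduction: 155 − 23 = 132 months
Less pre-trial detention credit: 132 months − 40 months = 92 months
Cap at 130 months: 92 months is within the cap, no reduction.
Minimum 78 months: 92 months meets the minimum, no increase.

92 months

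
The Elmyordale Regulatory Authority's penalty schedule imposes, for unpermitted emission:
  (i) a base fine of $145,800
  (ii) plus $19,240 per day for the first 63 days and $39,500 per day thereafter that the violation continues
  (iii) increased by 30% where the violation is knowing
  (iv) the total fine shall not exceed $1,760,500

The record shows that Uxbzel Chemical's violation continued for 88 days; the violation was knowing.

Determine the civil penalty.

First 63 days: 63 × $19,240 = $1,212,120
Remaining days: (88 − 63) × $39,500 = $987,500
Per-day component: $1,212,120 + $987,500 = $2,199,620
Base plus per-day: $145,800 + $2,199,620 = $2,345,420
Enhancement: 30% of $2,345,420 = $703,626
Enhanced fine: $2,345,420 + $703,626 = $3,049,046
Cap at $1,760,500: $3,049,046 exceeds the cap → $1,760,500

$1,760,500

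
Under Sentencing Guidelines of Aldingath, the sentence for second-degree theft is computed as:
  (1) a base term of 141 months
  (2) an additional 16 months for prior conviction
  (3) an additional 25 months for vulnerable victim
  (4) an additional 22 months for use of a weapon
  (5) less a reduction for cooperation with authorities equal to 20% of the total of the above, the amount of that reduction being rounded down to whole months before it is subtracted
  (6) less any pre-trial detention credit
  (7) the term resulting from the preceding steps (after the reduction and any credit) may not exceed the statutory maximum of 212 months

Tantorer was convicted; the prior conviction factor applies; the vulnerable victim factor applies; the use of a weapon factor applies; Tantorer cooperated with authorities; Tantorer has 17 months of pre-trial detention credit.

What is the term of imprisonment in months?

Prior conviction enhancement: +16 months
Vulnerable victim enhancement: +25 months
Use of a weapon enhancement: +22 months
Adjusted term: 141 months + 16 months + 25 months + 22 months = 204 months
Cooperation with authorities reduction: 20% of 204 months = 40 months (rounded down)
After reduction: 204 − 40 = 164 months
Less pre-trial detention credit: 164 months − 17 months = 147 months
Cap at 212 months: 147 months is within the cap, no reduction.

147 months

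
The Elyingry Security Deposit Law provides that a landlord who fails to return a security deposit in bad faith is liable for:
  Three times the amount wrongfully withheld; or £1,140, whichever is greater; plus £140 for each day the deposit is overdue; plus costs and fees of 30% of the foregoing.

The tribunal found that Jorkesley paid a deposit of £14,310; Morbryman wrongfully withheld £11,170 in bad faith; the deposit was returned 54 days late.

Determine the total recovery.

£53,391

Trebled: 3 × £11,170 = £33,510
Minimum £1,140: £33,510 meets the minimum, no increase.
Late-return penalty: 54 × £140 = £7,560
Damages plus late penalty: £33,510 + £7,560 = £41,070
Costs and fees: 30% of £41,070 = £12,321
Total recovery: £41,070 + £12,321 = £53,391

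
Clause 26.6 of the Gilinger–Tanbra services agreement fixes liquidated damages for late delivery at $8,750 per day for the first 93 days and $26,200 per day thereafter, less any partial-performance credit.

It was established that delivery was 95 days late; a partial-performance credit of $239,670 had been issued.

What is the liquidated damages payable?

First 93 days: 93 × $8,750 = $813,750
Remaining days: (95 − 93) × $26,200 = $52,400
Accrued per-day damages: $813,750 + $52,400 = $866,150
Less partial-performance credit: $866,150 − $239,670 = $626,480

$626,480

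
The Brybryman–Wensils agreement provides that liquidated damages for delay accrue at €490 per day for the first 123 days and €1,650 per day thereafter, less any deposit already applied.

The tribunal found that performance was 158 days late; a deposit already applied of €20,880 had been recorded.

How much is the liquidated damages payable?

€97,140

First 123 days: 123 × €490 = €60,270
Remaining days: (158 − 123) × €1,650 = €57,750
Accrued per-day damages: €60,270 + €57,750 = €118,020
Less deposit already applied: €118,020 − €20,880 = €97,140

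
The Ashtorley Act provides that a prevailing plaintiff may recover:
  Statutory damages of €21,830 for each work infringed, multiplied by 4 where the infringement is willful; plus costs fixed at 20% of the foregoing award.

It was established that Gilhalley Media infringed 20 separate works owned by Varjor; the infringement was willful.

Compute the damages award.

Award: €2,095,680

Statutory damages: 20 × €21,830 = €436,600
Multiplied by 4: 4 × €436,600 = €1,746,400
Costs: 20% of €1,746,400 = €349,280
Award plus costs: €1,746,400 + €349,280 = €2,095,680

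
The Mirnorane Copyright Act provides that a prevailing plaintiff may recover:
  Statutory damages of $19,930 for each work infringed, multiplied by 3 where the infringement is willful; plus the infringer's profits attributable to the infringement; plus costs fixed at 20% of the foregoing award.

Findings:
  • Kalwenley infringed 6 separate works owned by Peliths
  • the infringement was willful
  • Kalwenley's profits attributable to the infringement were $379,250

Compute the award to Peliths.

Statutory damages: 6 × $19,930 = $119,580
Trebled: 3 × $119,580 = $358,740
Combined award: $358,740 + $379,250 = $737,990
Costs: 20% of $737,990 = $147,598
Award plus costs: $737,990 + $147,598 = $885,588

$885,588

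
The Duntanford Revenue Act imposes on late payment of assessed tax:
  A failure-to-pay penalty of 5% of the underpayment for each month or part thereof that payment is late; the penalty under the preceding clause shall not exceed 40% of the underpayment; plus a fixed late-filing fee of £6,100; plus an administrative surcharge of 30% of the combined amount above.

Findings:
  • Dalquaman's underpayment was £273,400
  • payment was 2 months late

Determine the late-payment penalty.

Penalty: £43,472

Accrued rate: 5% × 2 = 10%, capped at 40% → 10%
Failure-to-pay penalty: 10% of £273,400 = £27,340
Penalty before surcharge: £27,340 + £6,100 = £33,440
Administrative surcharge: 30% of £33,440 = £10,032
Total penalty: £33,440 + £10,032 = £43,472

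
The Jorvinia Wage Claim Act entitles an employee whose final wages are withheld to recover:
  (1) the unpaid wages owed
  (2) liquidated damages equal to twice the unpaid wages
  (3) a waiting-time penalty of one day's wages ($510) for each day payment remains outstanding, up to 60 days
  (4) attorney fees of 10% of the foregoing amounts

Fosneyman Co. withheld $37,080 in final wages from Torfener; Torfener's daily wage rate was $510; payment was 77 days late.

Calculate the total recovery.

Doubled: 2 × $37,080 = $74,160
Penalty days: min(77, 60) = 60
Waiting-time penalty: 60 × $510 = $30,600
Subtotal: $37,080 + $74,160 + $30,600 = $141,840
Attorney fees: 10% of $141,840 = $14,184
Total award: $141,840 + $14,184 = $156,024

$156,024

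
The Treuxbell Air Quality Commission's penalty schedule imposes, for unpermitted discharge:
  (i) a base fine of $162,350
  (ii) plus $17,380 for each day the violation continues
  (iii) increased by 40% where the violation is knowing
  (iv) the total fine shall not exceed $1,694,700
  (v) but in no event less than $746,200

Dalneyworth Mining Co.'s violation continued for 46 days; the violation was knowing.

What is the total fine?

Per-day component: 46 × $17,380 = $799,480
Base plus per-day: $162,350 + $799,480 = $961,830
Enhancement: 40% of $961,830 = $384,732
Enhanced fine: $961,830 + $384,732 = $1,346,562
Cap at $1,694,700: $1,346,562 is within the cap, no reduction.
Minimum $746,200: $1,346,562 meets the minimum, no increase.

Civil penalty: $1,346,562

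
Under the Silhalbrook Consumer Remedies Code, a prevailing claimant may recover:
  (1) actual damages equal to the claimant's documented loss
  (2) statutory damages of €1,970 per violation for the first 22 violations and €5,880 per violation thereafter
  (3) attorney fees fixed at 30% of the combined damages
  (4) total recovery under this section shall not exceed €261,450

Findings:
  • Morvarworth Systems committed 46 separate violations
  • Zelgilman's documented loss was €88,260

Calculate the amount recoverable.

€261,450

First 22 violations: 22 × €1,970 = €43,340
Remaining violations: (46 − 22) × €5,880 = €141,120
Statutory damages: €43,340 + €141,120 = €184,460
Combined damages: €88,260 + €184,460 = €272,720
Attorney fees: 30% of €272,720 = €81,816
Total before cap: €272,720 + €81,816 = €354,536
Cap at €261,450: €354,536 exceeds the cap → €261,450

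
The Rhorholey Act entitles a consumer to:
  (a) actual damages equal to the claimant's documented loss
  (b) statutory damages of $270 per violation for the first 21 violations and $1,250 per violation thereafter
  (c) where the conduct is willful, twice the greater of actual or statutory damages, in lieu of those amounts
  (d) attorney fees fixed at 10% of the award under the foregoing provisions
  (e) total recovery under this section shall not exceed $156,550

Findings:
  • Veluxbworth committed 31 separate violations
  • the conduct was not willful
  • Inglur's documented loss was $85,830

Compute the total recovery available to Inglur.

First 21 violations: 21 × $270 = $5,670
Remaining violations: (31 − 21) × $1,250 = $12,500
Statutory damages: $5,670 + $12,500 = $18,170
Conduct not willful: the in-lieu enhancement does not apply.
Actual plus statutory damages: $85,830 + $18,170 = $104,000
Attorney fees: 10% of $104,000 = $10,400
Total before cap: $104,000 + $10,400 = $114,400
Cap at $156,550: $114,400 is within the cap, no reduction.

$114,400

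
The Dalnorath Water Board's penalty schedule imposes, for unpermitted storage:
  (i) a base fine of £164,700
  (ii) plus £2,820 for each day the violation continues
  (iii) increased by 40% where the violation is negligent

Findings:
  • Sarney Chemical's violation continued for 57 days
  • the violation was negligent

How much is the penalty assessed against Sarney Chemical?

Per-day component: 57 × £2,820 = £160,740
Base plus per-day: £164,700 + £160,740 = £325,440
Enhancement: 40% of £325,440 = £130,176
Enhanced fine: £325,440 + £130,176 = £455,616

Civil penalty: £455,616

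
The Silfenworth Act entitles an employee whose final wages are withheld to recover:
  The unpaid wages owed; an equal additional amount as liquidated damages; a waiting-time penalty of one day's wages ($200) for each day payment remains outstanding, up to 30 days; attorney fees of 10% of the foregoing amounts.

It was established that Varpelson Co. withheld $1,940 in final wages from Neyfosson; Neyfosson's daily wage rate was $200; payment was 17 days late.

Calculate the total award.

$8,008

Liquidated damages (equal amount): $1,940
Penalty days: min(17, 30) = 17
Waiting-time penalty: 17 × $200 = $3,400
Subtotal: $1,940 + $1,940 + $3,400 = $7,280
Attorney fees: 10% of $7,280 = $728
Total award: $7,280 + $728 = $8,008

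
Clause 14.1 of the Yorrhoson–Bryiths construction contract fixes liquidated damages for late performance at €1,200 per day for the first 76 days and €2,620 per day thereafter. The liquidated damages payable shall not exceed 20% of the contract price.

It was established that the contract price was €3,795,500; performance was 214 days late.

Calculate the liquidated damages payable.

First 76 days: 76 × €1,200 = €91,200
Remaining days: (214 − 76) × €2,620 = €361,560
Accrued per-day damages: €91,200 + €361,560 = €452,760
Cap: 20% of €3,795,500 = €759,100
Cap at €759,100: €452,760 is within the cap, no reduction.

€452,760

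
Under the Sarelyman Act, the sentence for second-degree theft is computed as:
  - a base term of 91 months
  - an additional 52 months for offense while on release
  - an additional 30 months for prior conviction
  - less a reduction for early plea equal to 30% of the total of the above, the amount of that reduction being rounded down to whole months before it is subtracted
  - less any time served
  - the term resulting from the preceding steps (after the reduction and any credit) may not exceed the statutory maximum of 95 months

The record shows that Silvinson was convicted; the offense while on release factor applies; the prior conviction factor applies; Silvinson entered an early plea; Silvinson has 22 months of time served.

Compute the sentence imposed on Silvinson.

95 months

Offense while on release enhancement: +52 months
Prior conviction enhancement: +30 months
Adjusted term: 91 months + 52 months + 30 months = 173 months
Early plea reduction: 30% of 173 months = 51 months (rounded down)
After reduction: 173 − 51 = 122 months
Less time served: 122 months − 22 months = 100 months
Cap at 95 months: 100 months exceeds the cap → 95 months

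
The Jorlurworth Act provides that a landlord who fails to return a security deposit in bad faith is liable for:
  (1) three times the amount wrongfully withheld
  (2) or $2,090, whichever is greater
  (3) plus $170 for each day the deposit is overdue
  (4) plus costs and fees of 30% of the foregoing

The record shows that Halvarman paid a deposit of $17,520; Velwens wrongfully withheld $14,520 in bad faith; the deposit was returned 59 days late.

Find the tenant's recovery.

Trebled: 3 × $14,520 = $43,560
Minimum $2,090: $43,560 meets the minimum, no increase.
Late-return penalty: 59 × $170 = $10,030
Damages plus late penalty: $43,560 + $10,030 = $53,590
Costs and fees: 30% of $53,590 = $16,077
Total recovery: $53,590 + $16,077 = $69,667

$69,667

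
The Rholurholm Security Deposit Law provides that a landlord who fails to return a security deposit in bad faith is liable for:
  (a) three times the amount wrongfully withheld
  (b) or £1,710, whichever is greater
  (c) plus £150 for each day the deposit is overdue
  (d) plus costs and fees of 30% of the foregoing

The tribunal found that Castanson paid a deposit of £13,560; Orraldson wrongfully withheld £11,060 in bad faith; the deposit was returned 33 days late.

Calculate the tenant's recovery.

£49,569

Trebled: 3 × £11,060 = £33,180
Minimum £1,710: £33,180 meets the minimum, no increase.
Late-return penalty: 33 × £150 = £4,950
Damages plus late penalty: £33,180 + £4,950 = £38,130
Costs and fees: 30% of £38,130 = £11,439
Total recovery: £38,130 + £11,439 = £49,569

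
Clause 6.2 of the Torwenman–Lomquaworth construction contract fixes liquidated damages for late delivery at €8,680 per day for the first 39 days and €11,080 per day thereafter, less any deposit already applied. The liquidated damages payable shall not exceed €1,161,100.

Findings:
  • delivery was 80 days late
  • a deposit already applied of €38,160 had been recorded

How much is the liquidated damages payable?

€754,640

First 39 days: 39 × €8,680 = €338,520
Remaining days: (80 − 39) × €11,080 = €454,280
Accrued per-day damages: €338,520 + €454,280 = €792,800
Less deposit already applied: €792,800 − €38,160 = €754,640
Cap at €1,161,100: €754,640 is within the cap, no reduction.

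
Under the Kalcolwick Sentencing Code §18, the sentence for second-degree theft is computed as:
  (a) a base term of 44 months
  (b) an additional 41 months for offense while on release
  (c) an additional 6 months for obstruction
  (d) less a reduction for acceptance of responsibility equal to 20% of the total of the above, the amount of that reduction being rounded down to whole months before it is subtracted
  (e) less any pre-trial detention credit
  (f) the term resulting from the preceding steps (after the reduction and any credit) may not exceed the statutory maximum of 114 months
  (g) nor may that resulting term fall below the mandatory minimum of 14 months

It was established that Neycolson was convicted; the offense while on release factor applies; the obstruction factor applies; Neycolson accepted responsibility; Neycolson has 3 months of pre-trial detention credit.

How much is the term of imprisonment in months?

Offense while on release enhancement: +41 months
Obstruction enhancement: +6 months
Adjusted term: 44 months + 41 months + 6 months = 91 months
Acceptance of responsibility reduction: 20% of 91 months = 18 months (rounded down)
After reduction: 91 − 18 = 73 months
Less pre-trial detention credit: 73 months − 3 months = 70 months
Cap at 114 months: 70 months is within the cap, no reduction.
Minimum 14 months: 70 months meets the minimum, no increase.

70 months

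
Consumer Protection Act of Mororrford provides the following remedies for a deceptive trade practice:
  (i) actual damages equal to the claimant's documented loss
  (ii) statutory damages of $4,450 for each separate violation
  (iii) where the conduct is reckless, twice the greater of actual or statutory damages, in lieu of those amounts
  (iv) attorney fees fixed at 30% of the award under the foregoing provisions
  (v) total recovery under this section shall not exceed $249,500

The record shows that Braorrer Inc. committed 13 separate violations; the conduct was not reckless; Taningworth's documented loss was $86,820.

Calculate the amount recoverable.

Statutory damages: 13 × $4,450 = $57,850
Conduct not reckless: the in-lieu enhancement does not apply.
Actual plus statutory damages: $86,820 + $57,850 = $144,670
Attorney fees: 30% of $144,670 = $43,401
Total before cap: $144,670 + $43,401 = $188,071
Cap at $249,500: $188,071 is within the cap, no reduction.

$188,071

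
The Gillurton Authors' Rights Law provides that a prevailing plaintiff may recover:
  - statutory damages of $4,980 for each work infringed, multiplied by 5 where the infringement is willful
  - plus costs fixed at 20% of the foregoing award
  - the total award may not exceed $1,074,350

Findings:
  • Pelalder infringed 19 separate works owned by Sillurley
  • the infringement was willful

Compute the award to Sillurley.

$567,720

Statutory damages: 19 × $4,980 = $94,620
Multiplied by 5: 5 × $94,620 = $473,100
Costs: 20% of $473,100 = $94,620
Award plus costs: $473,100 + $94,620 = $567,720
Cap at $1,074,350: $567,720 is within the cap, no reduction.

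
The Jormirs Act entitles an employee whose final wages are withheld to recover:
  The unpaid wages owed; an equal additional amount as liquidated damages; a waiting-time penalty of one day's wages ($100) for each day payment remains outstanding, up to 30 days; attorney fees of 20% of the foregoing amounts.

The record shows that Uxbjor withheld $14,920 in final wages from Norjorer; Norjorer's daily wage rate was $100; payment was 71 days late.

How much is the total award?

Liquidated damages (equal amount): $14,920
Penalty days: min(71, 30) = 30
Waiting-time penalty: 30 × $100 = $3,000
Subtotal: $14,920 + $14,920 + $3,000 = $32,840
Attorney fees: 20% of $32,840 = $6,568
Total award: $32,840 + $6,568 = $39,408

$39,408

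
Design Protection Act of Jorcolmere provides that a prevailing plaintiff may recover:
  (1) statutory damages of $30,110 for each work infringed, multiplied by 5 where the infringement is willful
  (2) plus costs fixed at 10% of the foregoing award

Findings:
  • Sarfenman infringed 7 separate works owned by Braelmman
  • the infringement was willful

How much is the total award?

Statutory damages: 7 × $30,110 = $210,770
Multiplied by 5: 5 × $210,770 = $1,053,850
Costs: 10% of $1,053,850 = $105,385
Award plus costs: $1,053,850 + $105,385 = $1,159,235

Award: $1,159,235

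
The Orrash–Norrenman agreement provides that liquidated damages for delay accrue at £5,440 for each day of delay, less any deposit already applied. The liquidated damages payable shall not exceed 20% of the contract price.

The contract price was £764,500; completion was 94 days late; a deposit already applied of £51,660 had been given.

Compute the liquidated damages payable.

Per-day damages: 94 × £5,440 = £511,360
Less deposit already applied: £511,360 − £51,660 = £459,700
Cap: 20% of £764,500 = £152,900
Cap at £152,900: £459,700 exceeds the cap → £152,900

£152,900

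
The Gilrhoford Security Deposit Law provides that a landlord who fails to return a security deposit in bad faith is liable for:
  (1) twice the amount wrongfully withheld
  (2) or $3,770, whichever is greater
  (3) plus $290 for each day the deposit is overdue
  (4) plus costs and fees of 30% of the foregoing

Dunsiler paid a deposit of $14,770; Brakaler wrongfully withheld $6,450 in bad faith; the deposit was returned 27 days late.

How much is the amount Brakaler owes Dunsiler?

Doubled: 2 × $6,450 = $12,900
Minimum $3,770: $12,900 meets the minimum, no increase.
Late-return penalty: 27 × $290 = $7,830
Damages plus late penalty: $12,900 + $7,830 = $20,730
Costs and fees: 30% of $20,730 = $6,219
Total recovery: $20,730 + $6,219 = $26,949

$26,949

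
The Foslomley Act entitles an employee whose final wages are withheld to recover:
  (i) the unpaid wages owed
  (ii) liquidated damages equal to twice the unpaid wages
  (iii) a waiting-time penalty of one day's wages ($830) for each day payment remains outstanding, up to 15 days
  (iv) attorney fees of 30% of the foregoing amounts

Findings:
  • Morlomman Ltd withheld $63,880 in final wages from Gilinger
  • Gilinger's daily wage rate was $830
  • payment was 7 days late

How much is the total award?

Total award: $256,685

Doubled: 2 × $63,880 = $127,760
Penalty days: min(7, 15) = 7
Waiting-time penalty: 7 × $830 = $5,810
Subtotal: $63,880 + $127,760 + $5,810 = $197,450
Attorney fees: 30% of $197,450 = $59,235
Total award: $197,450 + $59,235 = $256,685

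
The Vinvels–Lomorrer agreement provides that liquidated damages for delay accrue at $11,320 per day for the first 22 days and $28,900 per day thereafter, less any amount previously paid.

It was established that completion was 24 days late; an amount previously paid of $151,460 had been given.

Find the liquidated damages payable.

$155,380

First 22 days: 22 × $11,320 = $249,040
Remaining days: (24 − 22) × $28,900 = $57,800
Accrued per-day damages: $249,040 + $57,800 = $306,840
Less amount previously paid: $306,840 − $151,460 = $155,380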